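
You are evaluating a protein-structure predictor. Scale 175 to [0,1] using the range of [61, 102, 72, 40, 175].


min=40, max=175
(175-40)/(175-40) = 135/135 = 1.0

1.0


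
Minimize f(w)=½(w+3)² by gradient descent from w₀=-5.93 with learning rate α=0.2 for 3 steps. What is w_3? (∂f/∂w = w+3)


step 1: grad = -5.93+3 = -2.93; w = -5.93 - 0.2·(-2.93) = -5.344
step 2: grad = -5.344+3 = -2.344; w = -5.344 - 0.2·(-2.344) = -4.8752
step 3: grad = -4.8752+3 = -1.8752; w = -4.8752 - 0.2·(-1.8752) = -4.50016

-4.50016


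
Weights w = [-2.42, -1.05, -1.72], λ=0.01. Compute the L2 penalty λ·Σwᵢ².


‖w‖₂² = (-2.42)² + (-1.05)² + (-1.72)²
     = 5.8564 + 1.1025 + 2.9584
     = 9.9173
λ·‖w‖₂² = 0.01·9.9173 = 0.099173

0.099173


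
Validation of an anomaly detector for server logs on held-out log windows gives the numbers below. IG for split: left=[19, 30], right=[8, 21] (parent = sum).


Parent = [27, 51], H_parent = 0.9306
H_left = 0.9633 (n=49), H_right = 0.8498 (n=29)
H_children = (49/78)·0.9633 + (29/78)·0.8498 = 0.9211
IG = 0.9306 - 0.9211 = 0.0095

0.0095


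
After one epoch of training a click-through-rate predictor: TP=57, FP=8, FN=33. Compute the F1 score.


Precision = 57/65 = 0.8769
Recall = 57/90 = 0.6333
F1 = 2·P·R/(P+R) = 2·TP/(2·TP+FP+FN) = 114/(114+8+33) = 114/155 = 0.7355

0.7355


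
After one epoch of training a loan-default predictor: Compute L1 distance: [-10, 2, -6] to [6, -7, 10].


d = |-10-6| + |2+ 7| + |-6-10|
  = 16 + 9 + 16
  = 41

41


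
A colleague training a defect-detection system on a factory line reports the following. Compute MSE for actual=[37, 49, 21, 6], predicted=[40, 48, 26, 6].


Squared errors: (37-40)²=9, (49-48)²=1, (21-26)²=25, (6-6)²=0
Sum = 35
MSE = 35/4 = 35/4

35/4


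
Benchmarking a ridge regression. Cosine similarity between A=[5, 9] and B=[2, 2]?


A·B = 5·2 + 9·2 = 28
‖A‖ = √106 = 10.2956, ‖B‖ = √8 = 2.8284
cos = 28/(√106·√8) = 28/√848 = 0.9615

0.9615


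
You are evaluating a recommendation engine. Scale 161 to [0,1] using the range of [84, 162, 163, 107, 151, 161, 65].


min=65, max=163
(161-65)/(163-65) = 96/98 = 0.9796

0.9796


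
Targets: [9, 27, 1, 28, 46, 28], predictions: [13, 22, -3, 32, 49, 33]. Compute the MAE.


Absolute errors: |9-13|=4, |27-22|=5, |1+ 3|=4, |28-32|=4, |46-49|=3, |28-33|=5
Sum = 25
MAE = 25/6 = 25/6

25/6


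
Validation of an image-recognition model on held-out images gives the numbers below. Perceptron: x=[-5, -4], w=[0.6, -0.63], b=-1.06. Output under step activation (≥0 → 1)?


z = (-5)·(0.6) + (-4)·(-0.63) - 1.06
  = -1.54
step(z) = 0 (z<0)

0


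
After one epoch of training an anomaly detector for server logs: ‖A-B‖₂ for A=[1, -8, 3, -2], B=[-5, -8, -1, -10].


d = √((1+ 5)² + (-8+ 8)² + (3+ 1)² + (-2+ 10)²)
  = √(36 + 0 + 16 + 64)
  = √116 = 10.7703

10.7703


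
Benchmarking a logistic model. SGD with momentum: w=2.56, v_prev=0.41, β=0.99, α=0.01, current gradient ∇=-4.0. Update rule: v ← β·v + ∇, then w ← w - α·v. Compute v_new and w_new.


v_new = 0.99·0.41 - 4.0 = 0.4059 - 4.0 = -3.5941
w_new = 2.56 - 0.01·-3.5941 = 2.56 + 0.035941 = 2.595941

v_new=-3.5941, w_new=2.595941


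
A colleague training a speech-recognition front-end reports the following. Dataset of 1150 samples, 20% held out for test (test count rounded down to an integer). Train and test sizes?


Test = ⌊1150·20/100⌋ = 230
Train = 1150 - 230 = 920

Train: 920, Test: 230


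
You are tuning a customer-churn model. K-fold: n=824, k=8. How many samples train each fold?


Fold size = 824/8 = 103
Training per fold = 824 - 103 = 721

721


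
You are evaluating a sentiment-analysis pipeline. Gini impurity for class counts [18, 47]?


Probabilities: [18/65, 47/65] ≈ [0.2769, 0.7231]
Σpᵢ² = (324 + 2209)/65² = 2533/4225
Gini = 1 - Σpᵢ² = 1 - 2533/4225 = 0.4005

0.4005


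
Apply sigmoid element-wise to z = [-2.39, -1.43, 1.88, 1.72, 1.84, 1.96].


σ(-2.39) = 1/(1+e^2.39) = 0.0839
σ(-1.43) = 1/(1+e^1.43) = 0.1931
σ(1.88) = 1/(1+e^-1.88) = 0.8676
σ(1.72) = 1/(1+e^-1.72) = 0.8481
σ(1.84) = 1/(1+e^-1.84) = 0.8629
σ(1.96) = 1/(1+e^-1.96) = 0.8765
result = [0.0839, 0.1931, 0.8676, 0.8481, 0.8629, 0.8765]

[0.0839, 0.1931, 0.8676, 0.8481, 0.8629, 0.8765]


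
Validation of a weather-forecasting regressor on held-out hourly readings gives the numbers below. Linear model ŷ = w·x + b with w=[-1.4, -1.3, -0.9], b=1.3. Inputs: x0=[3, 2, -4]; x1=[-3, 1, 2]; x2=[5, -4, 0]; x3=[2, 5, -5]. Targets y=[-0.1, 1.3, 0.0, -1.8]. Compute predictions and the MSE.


ŷ0 = (-1.4)·(3) + (-1.3)·(2) + (-0.9)·(-4) + 1.3 = -1.9
ŷ1 = (-1.4)·(-3) + (-1.3)·(1) + (-0.9)·(2) + 1.3 = 2.4
ŷ2 = (-1.4)·(5) + (-1.3)·(-4) + (-0.9)·(0) + 1.3 = -0.5
ŷ3 = (-1.4)·(2) + (-1.3)·(5) + (-0.9)·(-5) + 1.3 = -3.5
errors² = [3.24, 1.21, 0.25, 2.89]
MSE = 7.5900/4 = 1.8975

1.8975


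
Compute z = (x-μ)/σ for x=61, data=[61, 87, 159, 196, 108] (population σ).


μ = 122.2, σ = 48.9628
z = (61 - 122.2)/48.9628 = -1.2499

-1.2499


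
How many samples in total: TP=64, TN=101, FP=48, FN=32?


Total = TP + TN + FP + FN
= 64 + 101 + 48 + 32
= 245
(Predicted positive: 112, predicted negative: 133)

245


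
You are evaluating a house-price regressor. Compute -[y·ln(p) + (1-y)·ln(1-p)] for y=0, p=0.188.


BCE = -[y·ln(p) + (1-y)·ln(1-p)]
= -0 - 1·ln(1-0.188)
= -ln(0.812) = 0.2083

0.2083


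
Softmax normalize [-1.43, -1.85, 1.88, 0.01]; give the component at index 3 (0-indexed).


Exponentials: e^-1.43=0.2393, e^-1.85=0.1572, e^1.88=6.5535, e^0.01=1.0101
Sum = 7.9601
Softmax = [0.0301, 0.0198, 0.8233, 0.1269]
p[3] = 1.0101/7.9601 = 0.1269

0.1269


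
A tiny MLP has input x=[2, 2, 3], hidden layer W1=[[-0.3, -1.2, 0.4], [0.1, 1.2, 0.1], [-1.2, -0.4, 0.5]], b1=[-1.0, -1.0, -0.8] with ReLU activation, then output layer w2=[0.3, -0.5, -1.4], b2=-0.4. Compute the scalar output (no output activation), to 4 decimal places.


z1[0] = (-0.3)·(2) + (-1.2)·(2) + (0.4)·(3) - 1.0 = -2.8
z1[1] = (0.1)·(2) + (1.2)·(2) + (0.1)·(3) - 1.0 = 1.9
z1[2] = (-1.2)·(2) + (-0.4)·(2) + (0.5)·(3) - 0.8 = -2.5
h = ReLU(z1) = [0.0, 1.9, 0.0]
output = (0.3)·(0.0) + (-0.5)·(1.9) + (-1.4)·(0.0) - 0.4 = -1.35

-1.35


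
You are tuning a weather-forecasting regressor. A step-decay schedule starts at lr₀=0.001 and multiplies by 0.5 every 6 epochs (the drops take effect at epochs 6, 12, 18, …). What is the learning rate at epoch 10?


n_drops = ⌊10/6⌋ = 1
lr = 0.001·0.5^1 = 0.001·0.5 = 0.0005

0.0005


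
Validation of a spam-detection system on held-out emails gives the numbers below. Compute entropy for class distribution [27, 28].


Probabilities: [27/55, 28/55] ≈ [0.4909, 0.5091]
H = -((27/55)·log₂(27/55) + (28/55)·log₂(28/55))
  = 0.9998 bits

0.9998 bits


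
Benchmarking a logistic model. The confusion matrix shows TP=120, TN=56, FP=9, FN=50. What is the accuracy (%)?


Accuracy = (TP+TN)/(TP+TN+FP+FN)
= (120+56)/(235)
= 176/235 = 74.89%

74.89%


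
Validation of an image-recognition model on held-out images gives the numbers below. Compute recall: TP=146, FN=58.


Recall = TP/(TP+FN)
= 146/(146+58)
= 146/204 = 71.57%

71.57%


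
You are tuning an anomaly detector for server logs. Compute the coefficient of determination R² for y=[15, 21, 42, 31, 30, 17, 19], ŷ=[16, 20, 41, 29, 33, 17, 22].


ȳ = 25
SS_res = Σ(y-ŷ)² = 25
SS_tot = Σ(y-ȳ)² = 566
R² = 1 - SS_res/SS_tot = 1 - 0.0442 = 0.9558

0.9558


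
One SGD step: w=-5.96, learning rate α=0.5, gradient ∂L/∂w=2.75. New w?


w_new = w - α·∇
= -5.96 - 0.5·2.75
= -5.96 - 1.375
= -7.335

-7.335


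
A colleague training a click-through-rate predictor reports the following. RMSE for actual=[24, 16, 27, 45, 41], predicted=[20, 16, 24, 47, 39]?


MSE = 33/5 = 6.6
RMSE = √(33/5) = 2.569

2.569


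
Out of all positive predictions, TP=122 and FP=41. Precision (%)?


Precision = TP/(TP+FP)
= 122/(122+41)
= 122/163 = 74.85%

74.85%


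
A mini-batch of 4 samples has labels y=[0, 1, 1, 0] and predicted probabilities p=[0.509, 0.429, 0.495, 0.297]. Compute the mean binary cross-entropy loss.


L[0] = -ln(1-0.509) = -ln(0.491) = 0.7113
L[1] = -ln(0.429) = 0.8463
L[2] = -ln(0.495) = 0.7032
L[3] = -ln(1-0.297) = -ln(0.703) = 0.3524
mean = (0.7113 + 0.8463 + 0.7032 + 0.3524)/4 = 0.6533

0.6533


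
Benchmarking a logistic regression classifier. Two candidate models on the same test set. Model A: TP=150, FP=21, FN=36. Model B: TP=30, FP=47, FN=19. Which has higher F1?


Model A: P=150/171=0.8772, R=150/186=0.8065, F1=2PR/(P+R)=2TP/(2TP+FP+FN)=300/357=0.8403
Model B: P=30/77=0.3896, R=30/49=0.6122, F1=2PR/(P+R)=2TP/(2TP+FP+FN)=60/126=0.4762
0.8403 > 0.4762 → Model A

Model A


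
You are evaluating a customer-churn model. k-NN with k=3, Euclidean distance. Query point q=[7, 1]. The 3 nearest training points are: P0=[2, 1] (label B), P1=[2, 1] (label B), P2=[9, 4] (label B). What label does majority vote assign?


d(q,P0) = 5.0  (label B)
d(q,P1) = 5.0  (label B)
d(q,P2) = 3.6056  (label B)
Votes: A=0, B=3
Majority → B

B


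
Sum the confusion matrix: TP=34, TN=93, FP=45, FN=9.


Total = TP + TN + FP + FN
= 34 + 93 + 45 + 9
= 181
(Predicted positive: 79, predicted negative: 102)

181


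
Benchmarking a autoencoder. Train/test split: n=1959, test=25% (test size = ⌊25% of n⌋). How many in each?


Test = ⌊1959·25/100⌋ = 489
Train = 1959 - 489 = 1470

Train: 1470, Test: 489


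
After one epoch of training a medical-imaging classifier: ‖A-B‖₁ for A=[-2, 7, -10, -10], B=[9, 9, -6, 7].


d = |-2-9| + |7-9| + |-10+ 6| + |-10-7|
  = 11 + 2 + 4 + 17
  = 34

34


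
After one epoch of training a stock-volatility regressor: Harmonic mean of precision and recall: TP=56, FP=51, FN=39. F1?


Precision = 56/107 = 0.5234
Recall = 56/95 = 0.5895
F1 = 2·P·R/(P+R) = 2·TP/(2·TP+FP+FN) = 112/(112+51+39) = 112/202 = 0.5545

0.5545


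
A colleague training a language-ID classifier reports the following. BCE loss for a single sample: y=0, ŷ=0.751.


BCE = -[y·ln(p) + (1-y)·ln(1-p)]
= -0 - 1·ln(1-0.751)
= -ln(0.249) = 1.3903

1.3903


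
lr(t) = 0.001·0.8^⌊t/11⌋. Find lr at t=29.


n_drops = ⌊29/11⌋ = 2
lr = 0.001·0.8^2 = 0.001·0.64 = 0.00064

0.00064


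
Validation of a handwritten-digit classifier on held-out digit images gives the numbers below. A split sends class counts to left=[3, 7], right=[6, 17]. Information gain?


Parent = [9, 24], H_parent = 0.8454
H_left = 0.8813 (n=10), H_right = 0.8281 (n=23)
H_children = (10/33)·0.8813 + (23/33)·0.8281 = 0.8442
IG = 0.8454 - 0.8442 = 0.0012

0.0012


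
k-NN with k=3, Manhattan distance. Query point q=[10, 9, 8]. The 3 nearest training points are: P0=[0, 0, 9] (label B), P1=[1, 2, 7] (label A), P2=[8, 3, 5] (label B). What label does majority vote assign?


d(q,P0) = 20  (label B)
d(q,P1) = 17  (label A)
d(q,P2) = 11  (label B)
Votes: A=1, B=2
Majority → B

B


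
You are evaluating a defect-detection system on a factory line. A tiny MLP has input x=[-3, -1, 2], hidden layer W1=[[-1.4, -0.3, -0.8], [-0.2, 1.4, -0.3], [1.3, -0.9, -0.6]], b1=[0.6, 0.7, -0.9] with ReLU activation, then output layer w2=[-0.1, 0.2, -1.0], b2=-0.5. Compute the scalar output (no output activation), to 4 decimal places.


z1[0] = (-1.4)·(-3) + (-0.3)·(-1) + (-0.8)·(2) + 0.6 = 3.5
z1[1] = (-0.2)·(-3) + (1.4)·(-1) + (-0.3)·(2) + 0.7 = -0.7
z1[2] = (1.3)·(-3) + (-0.9)·(-1) + (-0.6)·(2) - 0.9 = -5.1
h = ReLU(z1) = [3.5, 0.0, 0.0]
output = (-0.1)·(3.5) + (0.2)·(0.0) + (-1.0)·(0.0) - 0.5 = -0.85

-0.85


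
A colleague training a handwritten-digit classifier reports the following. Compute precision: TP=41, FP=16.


Precision = TP/(TP+FP)
= 41/(41+16)
= 41/57 = 71.93%

71.93%


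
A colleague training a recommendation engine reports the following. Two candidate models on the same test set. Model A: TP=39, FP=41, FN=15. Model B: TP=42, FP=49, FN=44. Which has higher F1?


Model A: P=39/80=0.4875, R=39/54=0.7222, F1=2PR/(P+R)=2TP/(2TP+FP+FN)=78/134=0.5821
Model B: P=42/91=0.4615, R=42/86=0.4884, F1=2PR/(P+R)=2TP/(2TP+FP+FN)=84/177=0.4746
0.5821 > 0.4746 → Model A

Model A


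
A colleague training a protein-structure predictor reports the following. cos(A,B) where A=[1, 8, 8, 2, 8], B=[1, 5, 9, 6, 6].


A·B = 1·1 + 8·5 + 8·9 + 2·6 + 8·6 = 173
‖A‖ = √197 = 14.0357, ‖B‖ = √179 = 13.3791
cos = 173/(√197·√179) = 173/√35263 = 0.9213

0.9213


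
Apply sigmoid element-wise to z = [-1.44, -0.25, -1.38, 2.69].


σ(-1.44) = 1/(1+e^1.44) = 0.1915
σ(-0.25) = 1/(1+e^0.25) = 0.4378
σ(-1.38) = 1/(1+e^1.38) = 0.201
σ(2.69) = 1/(1+e^-2.69) = 0.9364
result = [0.1915, 0.4378, 0.201, 0.9364]

[0.1915, 0.4378, 0.201, 0.9364]


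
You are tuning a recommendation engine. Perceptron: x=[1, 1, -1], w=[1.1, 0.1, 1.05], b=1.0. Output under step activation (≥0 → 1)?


z = (1)·(1.1) + (1)·(0.1) + (-1)·(1.05) + 1.0
  = 1.15
step(z) = 1 (z≥0)

1


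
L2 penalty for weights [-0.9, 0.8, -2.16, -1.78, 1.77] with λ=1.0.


‖w‖₂² = (-0.9)² + (0.8)² + (-2.16)² + (-1.78)² + (1.77)²
     = 0.81 + 0.64 + 4.6656 + 3.1684 + 3.1329
     = 12.4169
λ·‖w‖₂² = 1.0·12.4169 = 12.4169

12.4169


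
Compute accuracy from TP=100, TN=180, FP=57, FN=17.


Accuracy = (TP+TN)/(TP+TN+FP+FN)
= (100+180)/(354)
= 280/354 = 79.1%

79.1%


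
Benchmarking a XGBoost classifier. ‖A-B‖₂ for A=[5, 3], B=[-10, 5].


d = √((5+ 10)² + (3-5)²)
  = √(225 + 4)
  = √229 = 15.1327

15.1327


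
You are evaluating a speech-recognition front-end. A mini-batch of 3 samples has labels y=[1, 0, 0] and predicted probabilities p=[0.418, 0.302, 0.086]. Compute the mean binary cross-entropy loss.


L[0] = -ln(0.418) = 0.8723
L[1] = -ln(1-0.302) = -ln(0.698) = 0.3595
L[2] = -ln(1-0.086) = -ln(0.914) = 0.0899
mean = (0.8723 + 0.3595 + 0.0899)/3 = 0.4406

0.4406


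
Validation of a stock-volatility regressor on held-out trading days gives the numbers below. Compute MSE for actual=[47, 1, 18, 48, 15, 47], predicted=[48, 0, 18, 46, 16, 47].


Squared errors: (47-48)²=1, (1-0)²=1, (18-18)²=0, (48-46)²=4, (15-16)²=1, (47-47)²=0
Sum = 7
MSE = 7/6 = 7/6

7/6


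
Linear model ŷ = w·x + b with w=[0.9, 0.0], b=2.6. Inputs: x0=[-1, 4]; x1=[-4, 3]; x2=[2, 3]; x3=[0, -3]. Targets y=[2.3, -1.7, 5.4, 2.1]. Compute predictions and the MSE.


ŷ0 = (0.9)·(-1) + (0.0)·(4) + 2.6 = 1.7
ŷ1 = (0.9)·(-4) + (0.0)·(3) + 2.6 = -1.0
ŷ2 = (0.9)·(2) + (0.0)·(3) + 2.6 = 4.4
ŷ3 = (0.9)·(0) + (0.0)·(-3) + 2.6 = 2.6
errors² = [0.36, 0.49, 1.0, 0.25]
MSE = 2.1000/4 = 0.525

0.525


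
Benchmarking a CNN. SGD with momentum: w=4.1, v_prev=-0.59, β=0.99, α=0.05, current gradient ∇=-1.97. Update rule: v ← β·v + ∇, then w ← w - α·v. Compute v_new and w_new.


v_new = 0.99·-0.59 - 1.97 = -0.5841 - 1.97 = -2.5541
w_new = 4.1 - 0.05·-2.5541 = 4.1 + 0.127705 = 4.227705

v_new=-2.5541, w_new=4.227705


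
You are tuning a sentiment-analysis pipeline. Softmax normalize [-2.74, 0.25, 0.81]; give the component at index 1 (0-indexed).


Exponentials: e^-2.74=0.0646, e^0.25=1.284, e^0.81=2.2479
Sum = 3.5965
Softmax = [0.018, 0.357, 0.625]
p[1] = 1.284/3.5965 = 0.357

0.357


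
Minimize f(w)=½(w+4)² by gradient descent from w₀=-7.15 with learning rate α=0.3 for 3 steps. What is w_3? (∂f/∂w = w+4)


step 1: grad = -7.15+4 = -3.15; w = -7.15 - 0.3·(-3.15) = -6.205
step 2: grad = -6.205+4 = -2.205; w = -6.205 - 0.3·(-2.205) = -5.5435
step 3: grad = -5.5435+4 = -1.5435; w = -5.5435 - 0.3·(-1.5435) = -5.08045

-5.08045


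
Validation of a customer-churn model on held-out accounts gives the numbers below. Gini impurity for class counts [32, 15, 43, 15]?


Probabilities: [32/105, 15/105, 43/105, 15/105] ≈ [0.3048, 0.1429, 0.4095, 0.1429]
Σpᵢ² = (1024 + 225 + 1849 + 225)/105² = 3323/11025
Gini = 1 - Σpᵢ² = 1 - 3323/11025 = 0.6986

0.6986


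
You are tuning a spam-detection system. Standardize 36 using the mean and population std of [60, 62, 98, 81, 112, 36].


μ = 74.8333, σ = 25.3273
z = (36 - 74.8333)/25.3273 = -1.5333

-1.5333


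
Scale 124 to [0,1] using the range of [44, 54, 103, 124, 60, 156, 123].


min=44, max=156
(124-44)/(156-44) = 80/112 = 0.7143

0.7143


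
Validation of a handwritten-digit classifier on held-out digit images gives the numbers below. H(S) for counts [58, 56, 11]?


Probabilities: [58/125, 56/125, 11/125] ≈ [0.464, 0.448, 0.088]
H = -((58/125)·log₂(58/125) + (56/125)·log₂(56/125) + (11/125)·log₂(11/125))
  = 1.3416 bits

1.3416 bits


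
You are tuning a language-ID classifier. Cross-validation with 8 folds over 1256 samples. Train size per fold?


Fold size = 1256/8 = 157
Training per fold = 1256 - 157 = 1099

1099


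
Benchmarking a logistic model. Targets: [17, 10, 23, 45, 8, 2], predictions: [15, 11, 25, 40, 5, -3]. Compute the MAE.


Absolute errors: |17-15|=2, |10-11|=1, |23-25|=2, |45-40|=5, |8-5|=3, |2+ 3|=5
Sum = 18
MAE = 18/6 = 3

3


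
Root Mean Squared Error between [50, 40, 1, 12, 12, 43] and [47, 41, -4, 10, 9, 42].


MSE = 49/6 = 8.1667
RMSE = √(49/6) = 2.8577

2.8577


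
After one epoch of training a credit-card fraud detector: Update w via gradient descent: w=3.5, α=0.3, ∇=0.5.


w_new = w - α·∇
= 3.5 - 0.3·0.5
= 3.5 - 0.15
= 3.35

3.35


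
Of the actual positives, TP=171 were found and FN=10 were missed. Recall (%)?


Recall = TP/(TP+FN)
= 171/(171+10)
= 171/181 = 94.48%

94.48%


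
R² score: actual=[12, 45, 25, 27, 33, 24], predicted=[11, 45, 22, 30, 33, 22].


ȳ = 27.6667
SS_res = Σ(y-ŷ)² = 23
SS_tot = Σ(y-ȳ)² = 595.33
R² = 1 - SS_res/SS_tot = 1 - 0.0386 = 0.9614

0.9614


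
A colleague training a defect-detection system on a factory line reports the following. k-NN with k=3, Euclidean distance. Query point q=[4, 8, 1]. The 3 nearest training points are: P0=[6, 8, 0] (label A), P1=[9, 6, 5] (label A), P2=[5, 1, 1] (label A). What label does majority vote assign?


d(q,P0) = 2.2361  (label A)
d(q,P1) = 6.7082  (label A)
d(q,P2) = 7.0711  (label A)
Votes: A=3, B=0
Majority → A

A


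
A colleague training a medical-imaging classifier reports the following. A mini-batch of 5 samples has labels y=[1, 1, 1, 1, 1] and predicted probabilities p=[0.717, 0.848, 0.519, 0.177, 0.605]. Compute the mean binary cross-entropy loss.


L[0] = -ln(0.717) = 0.3327
L[1] = -ln(0.848) = 0.1649
L[2] = -ln(0.519) = 0.6559
L[3] = -ln(0.177) = 1.7316
L[4] = -ln(0.605) = 0.5025
mean = (0.3327 + 0.1649 + 0.6559 + 1.7316 + 0.5025)/5 = 0.6775

0.6775


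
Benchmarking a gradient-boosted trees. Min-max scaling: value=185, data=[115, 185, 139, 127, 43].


min=43, max=185
(185-43)/(185-43) = 142/142 = 1.0

1.0


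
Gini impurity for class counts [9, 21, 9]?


Probabilities: [9/39, 21/39, 9/39] ≈ [0.2308, 0.5385, 0.2308]
Σpᵢ² = (81 + 441 + 81)/39² = 603/1521
Gini = 1 - Σpᵢ² = 1 - 603/1521 = 0.6036

0.6036


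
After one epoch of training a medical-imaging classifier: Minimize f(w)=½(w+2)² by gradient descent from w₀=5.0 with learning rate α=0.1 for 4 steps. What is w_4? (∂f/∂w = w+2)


step 1: grad = 5+2 = 7; w = 5 - 0.1·(7) = 4.3
step 2: grad = 4.3+2 = 6.3; w = 4.3 - 0.1·(6.3) = 3.67
step 3: grad = 3.67+2 = 5.67; w = 3.67 - 0.1·(5.67) = 3.103
step 4: grad = 3.103+2 = 5.103; w = 3.103 - 0.1·(5.103) = 2.5927

2.5927


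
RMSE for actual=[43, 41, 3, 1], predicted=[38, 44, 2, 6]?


MSE = 60/4 = 15
RMSE = √(60/4) = 3.873

3.873


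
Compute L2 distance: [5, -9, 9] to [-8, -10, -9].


d = √((5+ 8)² + (-9+ 10)² + (9+ 9)²)
  = √(169 + 1 + 324)
  = √494 = 22.2261

22.2261


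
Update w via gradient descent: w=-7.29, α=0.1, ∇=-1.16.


w_new = w - α·∇
= -7.29 - 0.1·-1.16
= -7.29 + 0.116
= -7.174

-7.174


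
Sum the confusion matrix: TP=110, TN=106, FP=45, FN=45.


Total = TP + TN + FP + FN
= 110 + 106 + 45 + 45
= 306
(Predicted positive: 155, predicted negative: 151)

306


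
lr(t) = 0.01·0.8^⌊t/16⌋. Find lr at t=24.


n_drops = ⌊24/16⌋ = 1
lr = 0.01·0.8^1 = 0.01·0.8 = 0.008

0.008


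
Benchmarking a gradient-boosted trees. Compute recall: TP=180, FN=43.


Recall = TP/(TP+FN)
= 180/(180+43)
= 180/223 = 80.72%

80.72%


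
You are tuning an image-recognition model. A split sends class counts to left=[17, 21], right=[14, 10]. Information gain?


Parent = [31, 31], H_parent = 1
H_left = 0.992 (n=38), H_right = 0.9799 (n=24)
H_children = (38/62)·0.992 + (24/62)·0.9799 = 0.9873
IG = 1 - 0.9873 = 0.0127

0.0127


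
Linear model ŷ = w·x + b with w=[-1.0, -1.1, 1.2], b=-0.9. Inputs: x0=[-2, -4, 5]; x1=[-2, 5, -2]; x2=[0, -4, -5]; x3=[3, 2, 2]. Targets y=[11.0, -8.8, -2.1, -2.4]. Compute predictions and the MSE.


ŷ0 = (-1.0)·(-2) + (-1.1)·(-4) + (1.2)·(5) - 0.9 = 11.5
ŷ1 = (-1.0)·(-2) + (-1.1)·(5) + (1.2)·(-2) - 0.9 = -6.8
ŷ2 = (-1.0)·(0) + (-1.1)·(-4) + (1.2)·(-5) - 0.9 = -2.5
ŷ3 = (-1.0)·(3) + (-1.1)·(2) + (1.2)·(2) - 0.9 = -3.7
errors² = [0.25, 4.0, 0.16, 1.69]
MSE = 6.1000/4 = 1.525

1.525


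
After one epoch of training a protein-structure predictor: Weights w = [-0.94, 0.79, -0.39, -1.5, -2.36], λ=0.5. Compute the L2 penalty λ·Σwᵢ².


‖w‖₂² = (-0.94)² + (0.79)² + (-0.39)² + (-1.5)² + (-2.36)²
     = 0.8836 + 0.6241 + 0.1521 + 2.25 + 5.5696
     = 9.4794
λ·‖w‖₂² = 0.5·9.4794 = 4.7397

4.7397


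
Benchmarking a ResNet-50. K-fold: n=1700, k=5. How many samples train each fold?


Fold size = 1700/5 = 340
Training per fold = 1700 - 340 = 1360

1360


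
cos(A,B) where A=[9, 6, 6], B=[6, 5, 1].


A·B = 9·6 + 6·5 + 6·1 = 90
‖A‖ = √153 = 12.3693, ‖B‖ = √62 = 7.874
cos = 90/(√153·√62) = 90/√9486 = 0.9241

0.9241


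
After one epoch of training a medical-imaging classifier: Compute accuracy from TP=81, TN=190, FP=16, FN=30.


Accuracy = (TP+TN)/(TP+TN+FP+FN)
= (81+190)/(317)
= 271/317 = 85.49%

85.49%


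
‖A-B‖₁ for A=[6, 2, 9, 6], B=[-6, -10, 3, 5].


d = |6+ 6| + |2+ 10| + |9-3| + |6-5|
  = 12 + 12 + 6 + 1
  = 31

31


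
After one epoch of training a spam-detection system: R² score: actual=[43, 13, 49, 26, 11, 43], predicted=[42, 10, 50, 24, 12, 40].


ȳ = 30.8333
SS_res = Σ(y-ŷ)² = 25
SS_tot = Σ(y-ȳ)² = 1360.83
R² = 1 - SS_res/SS_tot = 1 - 0.0184 = 0.9816

0.9816


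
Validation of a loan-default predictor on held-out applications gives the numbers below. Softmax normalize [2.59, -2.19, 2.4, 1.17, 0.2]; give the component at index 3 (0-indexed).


Exponentials: e^2.59=13.3298, e^-2.19=0.1119, e^2.4=11.0232, e^1.17=3.222, e^0.2=1.2214
Sum = 28.9083
Softmax = [0.4611, 0.0039, 0.3813, 0.1115, 0.0423]
p[3] = 3.222/28.9083 = 0.1115

0.1115


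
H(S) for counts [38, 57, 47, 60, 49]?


Probabilities: [38/251, 57/251, 47/251, 60/251, 49/251] ≈ [0.1514, 0.2271, 0.1873, 0.239, 0.1952]
H = -((38/251)·log₂(38/251) + (57/251)·log₂(57/251) + (47/251)·log₂(47/251) + (60/251)·log₂(60/251) + (49/251)·log₂(49/251))
  = 2.3042 bits

2.3042 bits


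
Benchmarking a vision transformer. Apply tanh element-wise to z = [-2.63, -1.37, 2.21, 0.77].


tanh(-2.63) = -0.9897
tanh(-1.37) = -0.8787
tanh(2.21) = 0.9762
tanh(0.77) = 0.6469
result = [-0.9897, -0.8787, 0.9762, 0.6469]

[-0.9897, -0.8787, 0.9762, 0.6469]


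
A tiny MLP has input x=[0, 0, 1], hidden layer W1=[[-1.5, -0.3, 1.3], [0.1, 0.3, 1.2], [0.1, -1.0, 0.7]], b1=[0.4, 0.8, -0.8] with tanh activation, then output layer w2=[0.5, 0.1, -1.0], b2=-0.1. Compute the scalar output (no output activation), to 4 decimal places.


z1[0] = (-1.5)·(0) + (-0.3)·(0) + (1.3)·(1) + 0.4 = 1.7
z1[1] = (0.1)·(0) + (0.3)·(0) + (1.2)·(1) + 0.8 = 2.0
z1[2] = (0.1)·(0) + (-1.0)·(0) + (0.7)·(1) - 0.8 = -0.1
h = tanh(z1) = [0.9354, 0.964, -0.0997]
output = (0.5)·(0.9354) + (0.1)·(0.964) + (-1.0)·(-0.0997) - 0.1 = 0.5638

0.5638


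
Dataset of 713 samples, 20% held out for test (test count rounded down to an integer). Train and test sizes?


Test = ⌊713·20/100⌋ = 142
Train = 713 - 142 = 571

Train: 571, Test: 142


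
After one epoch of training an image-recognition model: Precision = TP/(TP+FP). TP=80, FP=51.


Precision = TP/(TP+FP)
= 80/(80+51)
= 80/131 = 61.07%

61.07%


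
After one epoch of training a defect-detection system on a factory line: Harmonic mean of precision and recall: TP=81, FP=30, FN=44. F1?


Precision = 81/111 = 0.7297
Recall = 81/125 = 0.648
F1 = 2·P·R/(P+R) = 2·TP/(2·TP+FP+FN) = 162/(162+30+44) = 162/236 = 0.6864

0.6864


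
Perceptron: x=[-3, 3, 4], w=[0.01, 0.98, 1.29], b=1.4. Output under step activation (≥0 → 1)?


z = (-3)·(0.01) + (3)·(0.98) + (4)·(1.29) + 1.4
  = 9.47
step(z) = 1 (z≥0)

1


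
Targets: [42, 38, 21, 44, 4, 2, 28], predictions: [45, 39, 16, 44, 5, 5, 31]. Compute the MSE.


Squared errors: (42-45)²=9, (38-39)²=1, (21-16)²=25, (44-44)²=0, (4-5)²=1, (2-5)²=9, (28-31)²=9
Sum = 54
MSE = 54/7 = 54/7

54/7


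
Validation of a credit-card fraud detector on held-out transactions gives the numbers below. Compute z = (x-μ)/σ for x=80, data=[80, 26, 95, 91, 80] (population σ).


μ = 74.4, σ = 24.9207
z = (80 - 74.4)/24.9207 = 0.2247

0.2247


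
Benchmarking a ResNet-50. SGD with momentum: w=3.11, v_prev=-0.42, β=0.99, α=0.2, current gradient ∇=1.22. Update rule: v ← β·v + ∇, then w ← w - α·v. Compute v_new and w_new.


v_new = 0.99·-0.42 + 1.22 = -0.4158 + 1.22 = 0.8042
w_new = 3.11 - 0.2·0.8042 = 3.11 - 0.16084 = 2.94916

v_new=0.8042, w_new=2.94916


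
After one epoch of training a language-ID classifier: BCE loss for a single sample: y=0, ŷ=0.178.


BCE = -[y·ln(p) + (1-y)·ln(1-p)]
= -0 - 1·ln(1-0.178)
= -ln(0.822) = 0.196

0.196


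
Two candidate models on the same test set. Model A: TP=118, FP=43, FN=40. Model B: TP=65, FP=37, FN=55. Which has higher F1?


Model A: P=118/161=0.7329, R=118/158=0.7468, F1=2PR/(P+R)=2TP/(2TP+FP+FN)=236/319=0.7398
Model B: P=65/102=0.6373, R=65/120=0.5417, F1=2PR/(P+R)=2TP/(2TP+FP+FN)=130/222=0.5856
0.7398 > 0.5856 → Model A

Model A


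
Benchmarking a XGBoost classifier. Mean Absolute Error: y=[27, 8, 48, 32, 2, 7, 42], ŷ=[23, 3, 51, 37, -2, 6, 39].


Absolute errors: |27-23|=4, |8-3|=5, |48-51|=3, |32-37|=5, |2+ 2|=4, |7-6|=1, |42-39|=3
Sum = 25
MAE = 25/7 = 25/7

25/7


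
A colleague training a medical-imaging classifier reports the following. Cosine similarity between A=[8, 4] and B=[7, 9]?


A·B = 8·7 + 4·9 = 92
‖A‖ = √80 = 8.9443, ‖B‖ = √130 = 11.4018
cos = 92/(√80·√130) = 92/√10400 = 0.9021

0.9021


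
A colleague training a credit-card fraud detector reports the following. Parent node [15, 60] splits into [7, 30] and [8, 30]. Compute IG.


Parent = [15, 60], H_parent = 0.7219
H_left = 0.6998 (n=37), H_right = 0.7425 (n=38)
H_children = (37/75)·0.6998 + (38/75)·0.7425 = 0.7214
IG = 0.7219 - 0.7214 = 0.0005

0.0005


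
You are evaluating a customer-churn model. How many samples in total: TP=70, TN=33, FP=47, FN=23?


Total = TP + TN + FP + FN
= 70 + 33 + 47 + 23
= 173
(Predicted positive: 117, predicted negative: 56)

173


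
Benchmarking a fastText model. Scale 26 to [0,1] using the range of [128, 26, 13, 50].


min=13, max=128
(26-13)/(128-13) = 13/115 = 0.113

0.113


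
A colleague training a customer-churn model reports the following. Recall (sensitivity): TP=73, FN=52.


Recall = TP/(TP+FN)
= 73/(73+52)
= 73/125 = 58.4%

58.4%


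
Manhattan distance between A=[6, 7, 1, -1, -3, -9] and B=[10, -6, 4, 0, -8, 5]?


d = |6-10| + |7+ 6| + |1-4| + |-1-0| + |-3+ 8| + |-9-5|
  = 4 + 13 + 3 + 1 + 5 + 14
  = 40

40


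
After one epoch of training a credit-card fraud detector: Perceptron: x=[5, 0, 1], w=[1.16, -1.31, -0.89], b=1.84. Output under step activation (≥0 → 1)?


z = (5)·(1.16) + (0)·(-1.31) + (1)·(-0.89) + 1.84
  = 6.75
step(z) = 1 (z≥0)

1


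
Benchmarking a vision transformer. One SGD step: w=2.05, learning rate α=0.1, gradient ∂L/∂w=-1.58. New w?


w_new = w - α·∇
= 2.05 - 0.1·-1.58
= 2.05 + 0.158
= 2.208

2.208


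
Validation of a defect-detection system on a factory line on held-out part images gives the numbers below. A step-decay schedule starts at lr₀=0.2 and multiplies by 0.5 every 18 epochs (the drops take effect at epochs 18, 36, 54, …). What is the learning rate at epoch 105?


n_drops = ⌊105/18⌋ = 5
lr = 0.2·0.5^5 = 0.2·0.03125 = 0.00625

0.00625


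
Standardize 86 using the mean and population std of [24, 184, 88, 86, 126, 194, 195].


μ = 128.1429, σ = 61.1379
z = (86 - 128.1429)/61.1379 = -0.6893

-0.6893


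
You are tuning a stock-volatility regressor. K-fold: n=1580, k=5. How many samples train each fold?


Fold size = 1580/5 = 316
Training per fold = 1580 - 316 = 1264

1264


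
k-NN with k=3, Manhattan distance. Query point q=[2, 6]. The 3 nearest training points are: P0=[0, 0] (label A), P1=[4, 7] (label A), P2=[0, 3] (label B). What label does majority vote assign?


d(q,P0) = 8  (label A)
d(q,P1) = 3  (label A)
d(q,P2) = 5  (label B)
Votes: A=2, B=1
Majority → A

A


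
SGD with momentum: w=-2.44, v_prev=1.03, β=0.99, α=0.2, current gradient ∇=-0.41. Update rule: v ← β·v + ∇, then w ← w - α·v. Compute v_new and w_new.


v_new = 0.99·1.03 - 0.41 = 1.0197 - 0.41 = 0.6097
w_new = -2.44 - 0.2·0.6097 = -2.44 - 0.12194 = -2.56194

v_new=0.6097, w_new=-2.56194


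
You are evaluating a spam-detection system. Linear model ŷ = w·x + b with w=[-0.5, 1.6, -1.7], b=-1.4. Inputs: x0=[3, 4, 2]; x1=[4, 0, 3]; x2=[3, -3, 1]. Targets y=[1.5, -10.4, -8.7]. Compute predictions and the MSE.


ŷ0 = (-0.5)·(3) + (1.6)·(4) + (-1.7)·(2) - 1.4 = 0.1
ŷ1 = (-0.5)·(4) + (1.6)·(0) + (-1.7)·(3) - 1.4 = -8.5
ŷ2 = (-0.5)·(3) + (1.6)·(-3) + (-1.7)·(1) - 1.4 = -9.4
errors² = [1.96, 3.61, 0.49]
MSE = 6.0600/3 = 2.02

2.02


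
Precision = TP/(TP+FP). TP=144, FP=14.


Precision = TP/(TP+FP)
= 144/(144+14)
= 144/158 = 91.14%

91.14%


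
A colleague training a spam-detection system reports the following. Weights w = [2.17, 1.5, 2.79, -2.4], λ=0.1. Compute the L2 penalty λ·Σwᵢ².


‖w‖₂² = (2.17)² + (1.5)² + (2.79)² + (-2.4)²
     = 4.7089 + 2.25 + 7.7841 + 5.76
     = 20.503
λ·‖w‖₂² = 0.1·20.503 = 2.0503

2.0503


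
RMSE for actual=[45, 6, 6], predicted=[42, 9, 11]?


MSE = 43/3 = 14.3333
RMSE = √(43/3) = 3.7859

3.7859


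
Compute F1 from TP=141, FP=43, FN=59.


Precision = 141/184 = 0.7663
Recall = 141/200 = 0.705
F1 = 2·P·R/(P+R) = 2·TP/(2·TP+FP+FN) = 282/(282+43+59) = 282/384 = 0.7344

0.7344


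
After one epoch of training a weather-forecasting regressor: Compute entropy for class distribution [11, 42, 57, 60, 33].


Probabilities: [11/203, 42/203, 57/203, 60/203, 33/203] ≈ [0.0542, 0.2069, 0.2808, 0.2956, 0.1626]
H = -((11/203)·log₂(11/203) + (42/203)·log₂(42/203) + (57/203)·log₂(57/203) + (60/203)·log₂(60/203) + (33/203)·log₂(33/203))
  = 2.1585 bits

2.1585 bits


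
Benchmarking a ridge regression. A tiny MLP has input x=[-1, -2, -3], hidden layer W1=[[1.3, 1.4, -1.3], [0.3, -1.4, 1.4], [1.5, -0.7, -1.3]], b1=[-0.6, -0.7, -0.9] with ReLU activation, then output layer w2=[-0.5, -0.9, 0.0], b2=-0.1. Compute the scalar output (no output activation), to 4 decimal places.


z1[0] = (1.3)·(-1) + (1.4)·(-2) + (-1.3)·(-3) - 0.6 = -0.8
z1[1] = (0.3)·(-1) + (-1.4)·(-2) + (1.4)·(-3) - 0.7 = -2.4
z1[2] = (1.5)·(-1) + (-0.7)·(-2) + (-1.3)·(-3) - 0.9 = 2.9
h = ReLU(z1) = [0.0, 0.0, 2.9]
output = (-0.5)·(0.0) + (-0.9)·(0.0) + (0.0)·(2.9) - 0.1 = -0.1

-0.1


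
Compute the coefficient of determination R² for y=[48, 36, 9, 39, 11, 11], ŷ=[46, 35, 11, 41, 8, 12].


ȳ = 25.6667
SS_res = Σ(y-ŷ)² = 23
SS_tot = Σ(y-ȳ)² = 1491.33
R² = 1 - SS_res/SS_tot = 1 - 0.0154 = 0.9846

0.9846


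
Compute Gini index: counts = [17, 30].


Probabilities: [17/47, 30/47] ≈ [0.3617, 0.6383]
Σpᵢ² = (289 + 900)/47² = 1189/2209
Gini = 1 - Σpᵢ² = 1 - 1189/2209 = 0.4617

0.4617


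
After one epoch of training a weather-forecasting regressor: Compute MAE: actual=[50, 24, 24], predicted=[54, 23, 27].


Absolute errors: |50-54|=4, |24-23|=1, |24-27|=3
Sum = 8
MAE = 8/3 = 8/3

8/3


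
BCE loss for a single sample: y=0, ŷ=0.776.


BCE = -[y·ln(p) + (1-y)·ln(1-p)]
= -0 - 1·ln(1-0.776)
= -ln(0.224) = 1.4961

1.4961


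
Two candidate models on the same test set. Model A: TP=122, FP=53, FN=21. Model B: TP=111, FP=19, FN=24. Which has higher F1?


Model A: P=122/175=0.6971, R=122/143=0.8531, F1=2PR/(P+R)=2TP/(2TP+FP+FN)=244/318=0.7673
Model B: P=111/130=0.8538, R=111/135=0.8222, F1=2PR/(P+R)=2TP/(2TP+FP+FN)=222/265=0.8377
0.7673 < 0.8377 → Model B

Model B


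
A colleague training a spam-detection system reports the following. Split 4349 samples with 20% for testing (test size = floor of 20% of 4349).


Test = ⌊4349·20/100⌋ = 869
Train = 4349 - 869 = 3480

Train: 3480, Test: 869


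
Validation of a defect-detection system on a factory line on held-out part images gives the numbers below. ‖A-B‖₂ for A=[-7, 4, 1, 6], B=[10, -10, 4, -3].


d = √((-7-10)² + (4+ 10)² + (1-4)² + (6+ 3)²)
  = √(289 + 196 + 9 + 81)
  = √575 = 23.9792

23.9792


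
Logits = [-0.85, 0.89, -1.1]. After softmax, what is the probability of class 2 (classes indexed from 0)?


Exponentials: e^-0.85=0.4274, e^0.89=2.4351, e^-1.1=0.3329
Sum = 3.1954
Softmax = [0.1338, 0.7621, 0.1042]
p[2] = 0.3329/3.1954 = 0.1042

0.1042


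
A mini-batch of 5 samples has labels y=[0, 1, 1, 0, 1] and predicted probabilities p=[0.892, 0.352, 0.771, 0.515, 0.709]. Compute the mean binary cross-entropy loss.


L[0] = -ln(1-0.892) = -ln(0.108) = 2.2256
L[1] = -ln(0.352) = 1.0441
L[2] = -ln(0.771) = 0.2601
L[3] = -ln(1-0.515) = -ln(0.485) = 0.7236
L[4] = -ln(0.709) = 0.3439
mean = (2.2256 + 1.0441 + 0.2601 + 0.7236 + 0.3439)/5 = 0.9195

0.9195


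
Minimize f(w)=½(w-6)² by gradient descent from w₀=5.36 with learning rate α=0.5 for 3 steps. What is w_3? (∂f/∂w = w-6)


step 1: grad = 5.36-6 = -0.64; w = 5.36 - 0.5·(-0.64) = 5.68
step 2: grad = 5.68-6 = -0.32; w = 5.68 - 0.5·(-0.32) = 5.84
step 3: grad = 5.84-6 = -0.16; w = 5.84 - 0.5·(-0.16) = 5.92

5.92


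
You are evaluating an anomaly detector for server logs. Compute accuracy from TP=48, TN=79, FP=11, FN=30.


Accuracy = (TP+TN)/(TP+TN+FP+FN)
= (48+79)/(168)
= 127/168 = 75.6%

75.6%


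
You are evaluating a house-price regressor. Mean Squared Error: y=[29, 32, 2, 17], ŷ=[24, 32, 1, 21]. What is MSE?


Squared errors: (29-24)²=25, (32-32)²=0, (2-1)²=1, (17-21)²=16
Sum = 42
MSE = 42/4 = 21/2

21/2


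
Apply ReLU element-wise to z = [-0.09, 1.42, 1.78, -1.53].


ReLU(-0.09) = max(0, -0.09) = 0.0
ReLU(1.42) = max(0, 1.42) = 1.42
ReLU(1.78) = max(0, 1.78) = 1.78
ReLU(-1.53) = max(0, -1.53) = 0.0
result = [0.0, 1.42, 1.78, 0.0]

[0.0, 1.42, 1.78, 0.0]


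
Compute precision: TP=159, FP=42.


Precision = TP/(TP+FP)
= 159/(159+42)
= 159/201 = 79.1%

79.1%


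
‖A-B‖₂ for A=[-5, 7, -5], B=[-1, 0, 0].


d = √((-5+ 1)² + (7-0)² + (-5-0)²)
  = √(16 + 49 + 25)
  = √90 = 9.4868

9.4868


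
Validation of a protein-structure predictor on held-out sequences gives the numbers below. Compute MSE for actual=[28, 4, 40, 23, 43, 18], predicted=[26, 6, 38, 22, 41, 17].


Squared errors: (28-26)²=4, (4-6)²=4, (40-38)²=4, (23-22)²=1, (43-41)²=4, (18-17)²=1
Sum = 18
MSE = 18/6 = 3

3


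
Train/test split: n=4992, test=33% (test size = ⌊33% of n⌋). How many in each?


Test = ⌊4992·33/100⌋ = 1647
Train = 4992 - 1647 = 3345

Train: 3345, Test: 1647


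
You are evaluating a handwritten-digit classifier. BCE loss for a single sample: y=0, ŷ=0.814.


BCE = -[y·ln(p) + (1-y)·ln(1-p)]
= -0 - 1·ln(1-0.814)
= -ln(0.186) = 1.682

1.682


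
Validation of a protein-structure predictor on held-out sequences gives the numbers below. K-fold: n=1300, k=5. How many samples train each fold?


Fold size = 1300/5 = 260
Training per fold = 1300 - 260 = 1040

1040


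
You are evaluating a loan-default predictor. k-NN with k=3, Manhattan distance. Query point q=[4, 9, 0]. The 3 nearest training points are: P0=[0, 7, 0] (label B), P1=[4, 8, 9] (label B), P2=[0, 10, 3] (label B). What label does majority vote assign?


d(q,P0) = 6  (label B)
d(q,P1) = 10  (label B)
d(q,P2) = 8  (label B)
Votes: A=0, B=3
Majority → B

B


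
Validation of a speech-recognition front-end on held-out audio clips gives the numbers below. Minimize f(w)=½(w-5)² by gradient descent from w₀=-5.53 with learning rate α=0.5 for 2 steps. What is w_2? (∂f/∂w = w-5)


step 1: grad = -5.53-5 = -10.53; w = -5.53 - 0.5·(-10.53) = -0.265
step 2: grad = -0.265-5 = -5.265; w = -0.265 - 0.5·(-5.265) = 2.3675

2.3675


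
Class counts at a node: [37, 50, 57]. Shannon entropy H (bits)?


Probabilities: [37/144, 50/144, 57/144] ≈ [0.2569, 0.3472, 0.3958]
H = -((37/144)·log₂(37/144) + (50/144)·log₂(50/144) + (57/144)·log₂(57/144))
  = 1.5629 bits

1.5629 bits


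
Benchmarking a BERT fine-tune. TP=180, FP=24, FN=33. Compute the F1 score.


Precision = 180/204 = 0.8824
Recall = 180/213 = 0.8451
F1 = 2·P·R/(P+R) = 2·TP/(2·TP+FP+FN) = 360/(360+24+33) = 360/417 = 0.8633

0.8633


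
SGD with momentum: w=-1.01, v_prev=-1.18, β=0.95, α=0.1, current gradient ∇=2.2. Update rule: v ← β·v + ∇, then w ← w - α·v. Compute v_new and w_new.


v_new = 0.95·-1.18 + 2.2 = -1.121 + 2.2 = 1.079
w_new = -1.01 - 0.1·1.079 = -1.01 - 0.1079 = -1.1179

v_new=1.079, w_new=-1.1179


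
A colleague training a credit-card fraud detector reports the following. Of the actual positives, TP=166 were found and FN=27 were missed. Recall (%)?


Recall = TP/(TP+FN)
= 166/(166+27)
= 166/193 = 86.01%

86.01%


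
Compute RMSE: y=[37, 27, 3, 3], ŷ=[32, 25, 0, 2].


MSE = 39/4 = 9.75
RMSE = √(39/4) = 3.1225

3.1225


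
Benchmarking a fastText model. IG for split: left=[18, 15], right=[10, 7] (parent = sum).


Parent = [28, 22], H_parent = 0.9896
H_left = 0.994 (n=33), H_right = 0.9774 (n=17)
H_children = (33/50)·0.994 + (17/50)·0.9774 = 0.9884
IG = 0.9896 - 0.9884 = 0.0012

0.0012


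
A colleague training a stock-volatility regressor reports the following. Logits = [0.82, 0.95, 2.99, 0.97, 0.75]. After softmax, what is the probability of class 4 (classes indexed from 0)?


Exponentials: e^0.82=2.2705, e^0.95=2.5857, e^2.99=19.8857, e^0.97=2.6379, e^0.75=2.117
Sum = 29.4968
Softmax = [0.077, 0.0877, 0.6742, 0.0894, 0.0718]
p[4] = 2.117/29.4968 = 0.0718

0.0718


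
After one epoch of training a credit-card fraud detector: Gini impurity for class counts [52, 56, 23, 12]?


Probabilities: [52/143, 56/143, 23/143, 12/143] ≈ [0.3636, 0.3916, 0.1608, 0.0839]
Σpᵢ² = (2704 + 3136 + 529 + 144)/143² = 6513/20449
Gini = 1 - Σpᵢ² = 1 - 6513/20449 = 0.6815

0.6815


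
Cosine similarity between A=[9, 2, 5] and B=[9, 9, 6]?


A·B = 9·9 + 2·9 + 5·6 = 129
‖A‖ = √110 = 10.4881, ‖B‖ = √198 = 14.0712
cos = 129/(√110·√198) = 129/√21780 = 0.8741

0.8741


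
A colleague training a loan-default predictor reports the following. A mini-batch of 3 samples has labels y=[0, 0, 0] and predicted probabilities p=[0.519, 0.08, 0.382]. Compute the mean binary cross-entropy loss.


L[0] = -ln(1-0.519) = -ln(0.481) = 0.7319
L[1] = -ln(1-0.08) = -ln(0.92) = 0.0834
L[2] = -ln(1-0.382) = -ln(0.618) = 0.4813
mean = (0.7319 + 0.0834 + 0.4813)/3 = 0.4322

0.4322
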